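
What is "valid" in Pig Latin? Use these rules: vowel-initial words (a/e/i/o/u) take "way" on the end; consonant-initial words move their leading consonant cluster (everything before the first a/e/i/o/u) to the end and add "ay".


Word: "valid"
Starts with consonant(s) → move to end, add 'ay'
Consonant cluster: "v"
Pig Latin = "alidvay"


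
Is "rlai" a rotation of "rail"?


Word: "rail", Candidate: "rlai"
Method: check if candidate is substring of word+word
"railrail" contains "rlai"? No
Is rotation = No


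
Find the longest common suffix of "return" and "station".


Word 1: "return"
Word 2: "station"
Comparing from end:
  Pos -1: 'n' == 'n'
  Pos -2: 'r' != 'o' (stop)
LCS = "n" (length 1)


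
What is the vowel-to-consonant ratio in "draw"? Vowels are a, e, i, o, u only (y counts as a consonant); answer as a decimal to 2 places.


Word: "draw"
Vowels (a,e,i,o,u): 1
Consonants: 3
Ratio = 1/3
= 0.33


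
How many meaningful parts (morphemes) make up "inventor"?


Word: "inventor"
Morphemes: invent + -or
Each morpheme carries meaning
= 2 morphemes


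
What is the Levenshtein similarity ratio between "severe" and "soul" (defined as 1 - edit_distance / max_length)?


Word 1: "severe" (length 6)
Word 2: "soul" (length 4)
One optimal edit sequence:
  1. keep 's'
  2. delete 'e'  (+1)
  3. delete 'v'  (+1)
  4. substitute 'e' -> 'o'  (+1)
  5. substitute 'r' -> 'u'  (+1)
  6. substitute 'e' -> 'l'  (+1)
Edit distance = 5
Max length = max(6, 4) = 6
Similarity = 1 - 5/6
= 0.1667


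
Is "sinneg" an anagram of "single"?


Word 1: "single" → sorted: egilns
Word 2: "sinneg" → sorted: eginns
Same letters? egilns != eginns
Anagram = No


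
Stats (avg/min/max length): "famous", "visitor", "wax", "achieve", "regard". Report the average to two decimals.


Lengths: "famous"=6, "visitor"=7, "wax"=3, "achieve"=7, "regard"=6
Sum = 29, Count = 5
Average = 29/5 = 5.80
= avg=5.80, min=3, max=7


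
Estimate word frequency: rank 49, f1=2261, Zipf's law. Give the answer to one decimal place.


Zipf's law: f(r) = f(1) / r
f(1) = 2261
f(49) = 2261 / 49
= 46.1 occurrences


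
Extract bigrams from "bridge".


Word: "bridge" (length 6)
Number of bigrams = 6 - 2 + 1 = 5
  Position 0: "br"
  Position 1: "ri"
  Position 2: "id"
  Position 3: "dg"
  Position 4: "ge"
Bigrams = "br", "ri", "id", "dg", "ge"


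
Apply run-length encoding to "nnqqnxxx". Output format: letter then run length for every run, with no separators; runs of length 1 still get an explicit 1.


String: "nnqqnxxx"
Scanning for consecutive runs:
  'n' x 2
  'q' x 2
  'n' x 1
  'x' x 3
RLE = "n2q2n1x3"


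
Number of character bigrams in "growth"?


Word: "growth" (length 6)
Number of 2-grams = length - 2 + 1 = 6 - 2 + 1
= 5


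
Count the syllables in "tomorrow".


Word: "tomorrow"
Syllable breakdown: to-mor-row
Counting: 3 parts
= 3 syllables


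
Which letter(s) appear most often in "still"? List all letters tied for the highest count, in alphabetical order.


Word: "still"
Letter counts:
  'i': 1
  'l': 2
  's': 1
  't': 1
Maximum count = 2
Most frequent = 'l' (2 times each)


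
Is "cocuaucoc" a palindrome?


Word: "cocuaucoc"
Reversed: "cocuaucoc"
Forward == Backward? cocuaucoc == cocuaucoc
Palindrome = Yes


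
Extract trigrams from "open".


Word: "open" (length 4)
Number of trigrams = 4 - 3 + 1 = 2
  Position 0: "ope"
  Position 1: "pen"
Trigrams = "ope", "pen"


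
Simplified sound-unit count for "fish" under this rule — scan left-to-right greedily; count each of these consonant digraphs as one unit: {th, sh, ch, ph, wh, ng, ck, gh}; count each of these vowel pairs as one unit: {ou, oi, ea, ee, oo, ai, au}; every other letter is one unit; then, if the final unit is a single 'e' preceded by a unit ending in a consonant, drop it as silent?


Word: "fish" (4 letters)
Left-to-right scan:
  (1) 'f' (letter)
  (2) 'i' (letter)
  (3) 'sh' (digraph)
Units from scan: 3
Sound units = 3 units


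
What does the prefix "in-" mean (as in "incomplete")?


Prefix: in-
Example: incomplete = in- + complete
Meaning = not / into


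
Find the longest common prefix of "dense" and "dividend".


Word 1: "dense"
Word 2: "dividend"
Comparing from start:
  Pos 0: 'd' == 'd'
  Pos 1: 'e' != 'i' (stop)
LCP = "d" (length 1)


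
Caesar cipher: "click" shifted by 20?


Word: "click"
Shift: 20
Each letter → (letter + shift) mod 26:
  'c' (2) + 20 = 22 → 'w'
  'l' (11) + 20 = 5 → 'f'
  'i' (8) + 20 = 2 → 'c'
  'c' (2) + 20 = 22 → 'w'
  'k' (10) + 20 = 4 → 'e'
Result = "wfcwe"


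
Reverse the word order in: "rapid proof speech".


Original: "rapid proof speech"
Words (1..n): rapid | proof | speech
Reversed (n..1): speech | proof | rapid
Result = "speech proof rapid"


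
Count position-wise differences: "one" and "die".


Comparing character by character (same length = 3):
  Pos 0: 'o' vs 'd' !=
  Pos 1: 'n' vs 'i' !=
  Pos 2: 'e' vs 'e' =
Hamming distance = 2


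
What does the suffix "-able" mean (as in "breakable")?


Suffix: -able
Example: breakable = break + -able
Meaning = capable of


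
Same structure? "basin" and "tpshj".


Pattern of "basin": [0, 1, 2, 3, 4]
Pattern of "tpshj": [0, 1, 2, 3, 4]
Patterns match
Same pattern = Yes


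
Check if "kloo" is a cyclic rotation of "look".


Word: "look", Candidate: "kloo"
Method: check if candidate is substring of word+word
"looklook" contains "kloo"? Yes
Is rotation = Yes


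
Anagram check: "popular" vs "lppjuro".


Word 1: "popular" → sorted: aloppru
Word 2: "lppjuro" → sorted: jloppru
Same letters? aloppru != jloppru
Anagram = No


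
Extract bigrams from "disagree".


Word: "disagree" (length 8)
Number of bigrams = 8 - 2 + 1 = 7
  Position 0: "di"
  Position 1: "is"
  Position 2: "sa"
  Position 3: "ag"
  Position 4: "gr"
  Position 5: "re"
  Position 6: "ee"
Bigrams = "di", "is", "sa", "ag", "gr", "re", "ee"


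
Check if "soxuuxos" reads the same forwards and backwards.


Word: "soxuuxos"
Reversed: "soxuuxos"
Forward == Backward? soxuuxos == soxuuxos
Palindrome = Yes


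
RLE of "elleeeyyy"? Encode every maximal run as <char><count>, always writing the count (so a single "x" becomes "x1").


String: "elleeeyyy"
Scanning for consecutive runs:
  'e' x 1
  'l' x 2
  'e' x 3
  'y' x 3
RLE = "e1l2e3y3"


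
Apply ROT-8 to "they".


Word: "they"
Shift: 8
Each letter → (letter + shift) mod 26:
  't' (19) + 8 = 1 → 'b'
  'h' (7) + 8 = 15 → 'p'
  'e' (4) + 8 = 12 → 'm'
  'y' (24) + 8 = 6 → 'g'
Result = "bpmg"


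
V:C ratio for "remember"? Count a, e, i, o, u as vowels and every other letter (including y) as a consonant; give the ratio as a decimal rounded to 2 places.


Word: "remember"
Vowels (a,e,i,o,u): 3
Consonants: 5
Ratio = 3/5
= 0.60


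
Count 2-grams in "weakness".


Word: "weakness" (length 8)
Number of 2-grams = length - 2 + 1 = 8 - 2 + 1
= 7


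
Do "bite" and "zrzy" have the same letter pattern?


Pattern of "bite": [0, 1, 2, 3]
Pattern of "zrzy": [0, 1, 0, 2]
Patterns do not match
Same pattern = No


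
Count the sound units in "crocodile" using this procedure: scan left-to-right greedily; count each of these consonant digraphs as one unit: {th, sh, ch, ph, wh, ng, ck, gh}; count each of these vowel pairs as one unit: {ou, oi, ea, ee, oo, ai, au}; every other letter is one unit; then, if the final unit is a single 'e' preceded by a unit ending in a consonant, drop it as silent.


Word: "crocodile" (9 letters)
Left-to-right scan:
  [1] 'c' (letter)
  [2] 'r' (letter)
  [3] 'o' (letter)
  [4] 'c' (letter)
  [5] 'o' (letter)
  [6] 'd' (letter)
  [7] 'i' (letter)
  [8] 'l' (letter)
  [9] 'e' (letter)
Units from scan: 9
Final unit is 'e' after a consonant -> drop as silent (-1)
Sound units = 8 units


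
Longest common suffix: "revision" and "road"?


Word 1: "revision"
Word 2: "road"
Comparing from end:
  Pos -1: 'n' != 'd' (stop)
LCS = "" (length 0)


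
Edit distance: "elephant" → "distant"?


Word 1: "elephant" (length 8)
Word 2: "distant" (length 7)
One optimal edit sequence (insert/delete/substitute each cost 1):
  1. delete 'e'  (+1)
  2. substitute 'l' -> 'd'  (+1)
  3. substitute 'e' -> 'i'  (+1)
  4. substitute 'p' -> 's'  (+1)
  5. substitute 'h' -> 't'  (+1)
  6. keep 'a'
  7. keep 'n'
  8. keep 't'
Total edit operations: 5
Edit distance = 5


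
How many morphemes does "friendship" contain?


Word: "friendship"
Morphemes: friend + -ship
Each morpheme carries meaning
= 2 morphemes


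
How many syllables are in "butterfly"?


Word: "butterfly"
Syllable breakdown: but-ter-fly
Counting: 3 parts
= 3 syllables


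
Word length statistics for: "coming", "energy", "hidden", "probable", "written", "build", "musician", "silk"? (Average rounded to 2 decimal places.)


Lengths: "coming"=6, "energy"=6, "hidden"=6, "probable"=8, "written"=7, "build"=5, "musician"=8, "silk"=4
Sum = 50, Count = 8
Average = 50/8 = 6.25
= avg=6.25, min=4, max=8


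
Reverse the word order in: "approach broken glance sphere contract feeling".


Original: "approach broken glance sphere contract feeling"
Words (1..n): approach | broken | glance | sphere | contract | feeling
Reversed (n..1): feeling | contract | sphere | glance | broken | approach
Result = "feeling contract sphere glance broken approach"


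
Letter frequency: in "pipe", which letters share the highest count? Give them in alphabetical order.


Word: "pipe"
Letter counts:
  'e': 1
  'i': 1
  'p': 2
Maximum count = 2
Most frequent = 'p' (2 times each)


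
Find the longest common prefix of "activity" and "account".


Word 1: "activity"
Word 2: "account"
Comparing from start:
  Pos 0: 'a' == 'a'
  Pos 1: 'c' == 'c'
  Pos 2: 't' != 'c' (stop)
LCP = "ac" (length 2)


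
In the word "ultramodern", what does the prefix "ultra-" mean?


Prefix: ultra-
Example: ultramodern = ultra- + modern
Meaning = beyond


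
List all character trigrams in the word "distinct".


Word: "distinct" (length 8)
Number of trigrams = 8 - 3 + 1 = 6
  Position 0: "dis"
  Position 1: "ist"
  Position 2: "sti"
  Position 3: "tin"
  Position 4: "inc"
  Position 5: "nct"
Trigrams = "dis", "ist", "sti", "tin", "inc", "nct"


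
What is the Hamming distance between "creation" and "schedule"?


Comparing character by character (same length = 8):
  Pos 0: 'c' vs 's' !=
  Pos 1: 'r' vs 'c' !=
  Pos 2: 'e' vs 'h' !=
  Pos 3: 'a' vs 'e' !=
  Pos 4: 't' vs 'd' !=
  Pos 5: 'i' vs 'u' !=
  Pos 6: 'o' vs 'l' !=
  Pos 7: 'n' vs 'e' !=
Hamming distance = 8


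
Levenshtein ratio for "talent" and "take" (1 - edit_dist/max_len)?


Word 1: "talent" (length 6)
Word 2: "take" (length 4)
One optimal edit sequence:
  1. keep 't'
  2. keep 'a'
  3. substitute 'l' -> 'k'  (+1)
  4. keep 'e'
  5. delete 'n'  (+1)
  6. delete 't'  (+1)
Edit distance = 3
Max length = max(6, 4) = 6
Similarity = 1 - 3/6
= 0.5000


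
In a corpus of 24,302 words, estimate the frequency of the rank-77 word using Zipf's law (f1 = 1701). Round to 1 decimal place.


Zipf's law: f(r) = f(1) / r
f(1) = 1701
f(77) = 1701 / 77
= 22.1 occurrences


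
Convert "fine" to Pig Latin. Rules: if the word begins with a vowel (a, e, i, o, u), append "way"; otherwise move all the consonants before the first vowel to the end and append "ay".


Word: "fine"
Starts with consonant(s) → move to end, add 'ay'
Consonant cluster: "f"
Pig Latin = "inefay"


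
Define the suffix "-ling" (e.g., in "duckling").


Suffix: -ling
Example: duckling = duck + -ling
Meaning = small / young


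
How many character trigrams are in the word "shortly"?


Word: "shortly" (length 7)
Number of 3-grams = length - 3 + 1 = 7 - 3 + 1
= 5


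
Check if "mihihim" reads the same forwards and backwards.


Word: "mihihim"
Reversed: "mihihim"
Forward == Backward? mihihim == mihihim
Palindrome = Yes


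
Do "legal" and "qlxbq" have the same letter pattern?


Pattern of "legal": [0, 1, 2, 3, 0]
Pattern of "qlxbq": [0, 1, 2, 3, 0]
Patterns match
Same pattern = Yes


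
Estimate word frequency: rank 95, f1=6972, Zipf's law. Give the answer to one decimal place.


Zipf's law: f(r) = f(1) / r
f(1) = 6972
f(95) = 6972 / 95
= 73.4 occurrences


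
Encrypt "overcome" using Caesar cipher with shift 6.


Word: "overcome"
Shift: 6
Each letter → (letter + shift) mod 26:
  'o' (14) + 6 = 20 → 'u'
  'v' (21) + 6 = 1 → 'b'
  'e' (4) + 6 = 10 → 'k'
  'r' (17) + 6 = 23 → 'x'
  'c' (2) + 6 = 8 → 'i'
  'o' (14) + 6 = 20 → 'u'
  'm' (12) + 6 = 18 → 's'
  'e' (4) + 6 = 10 → 'k'
Result = "ubkxiusk"


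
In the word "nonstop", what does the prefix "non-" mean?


Prefix: non-
Example: nonstop = non- + stop
Meaning = not


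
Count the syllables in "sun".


Word: "sun"
Syllable breakdown: sun
Counting: 1 part
= 1 syllable


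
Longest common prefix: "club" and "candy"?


Word 1: "club"
Word 2: "candy"
Comparing from start:
  Pos 0: 'c' == 'c'
  Pos 1: 'l' != 'a' (stop)
LCP = "c" (length 1)


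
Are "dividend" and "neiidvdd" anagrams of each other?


Word 1: "dividend" → sorted: dddeiinv
Word 2: "neiidvdd" → sorted: dddeiinv
Same letters? dddeiinv == dddeiinv
Anagram = Yes


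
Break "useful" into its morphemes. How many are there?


Word: "useful"
Morphemes: use + -ful
Each morpheme carries meaning
= 2 morphemes


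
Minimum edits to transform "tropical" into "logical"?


Word 1: "tropical" (length 8)
Word 2: "logical" (length 7)
One optimal edit sequence (insert/delete/substitute each cost 1):
  1. delete 't'  (+1)
  2. substitute 'r' -> 'l'  (+1)
  3. keep 'o'
  4. substitute 'p' -> 'g'  (+1)
  5. keep 'i'
  6. keep 'c'
  7. keep 'a'
  8. keep 'l'
Total edit operations: 3
Edit distance = 3


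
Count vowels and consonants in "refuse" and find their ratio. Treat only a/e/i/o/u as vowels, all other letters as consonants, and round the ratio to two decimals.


Word: "refuse"
Vowels (a,e,i,o,u): 3
Consonants: 3
Ratio = 3/3
= 1.00


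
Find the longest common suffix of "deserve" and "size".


Word 1: "deserve"
Word 2: "size"
Comparing from end:
  Pos -1: 'e' == 'e'
  Pos -2: 'v' != 'z' (stop)
LCS = "e" (length 1)


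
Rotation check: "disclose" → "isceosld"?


Word: "disclose", Candidate: "isceosld"
Method: check if candidate is substring of word+word
"disclosedisclose" contains "isceosld"? No
Is rotation = No


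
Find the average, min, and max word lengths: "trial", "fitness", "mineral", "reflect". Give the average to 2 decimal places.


Lengths: "trial"=5, "fitness"=7, "mineral"=7, "reflect"=7
Sum = 26, Count = 4
Average = 26/4 = 6.50
= avg=6.50, min=5, max=7


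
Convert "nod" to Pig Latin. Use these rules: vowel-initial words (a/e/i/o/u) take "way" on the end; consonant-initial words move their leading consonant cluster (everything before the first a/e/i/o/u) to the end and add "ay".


Word: "nod"
Starts with consonant(s) → move to end, add 'ay'
Consonant cluster: "n"
Pig Latin = "odnay"


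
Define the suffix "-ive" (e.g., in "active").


Suffix: -ive
As in: active -> act + -ive
Meaning = tending to


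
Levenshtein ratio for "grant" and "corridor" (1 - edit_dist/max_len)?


Word 1: "grant" (length 5)
Word 2: "corridor" (length 8)
One optimal edit sequence:
  1. insert 'c'  (+1)
  2. insert 'o'  (+1)
  3. substitute 'g' -> 'r'  (+1)
  4. keep 'r'
  5. insert 'i'  (+1)
  6. substitute 'a' -> 'd'  (+1)
  7. substitute 'n' -> 'o'  (+1)
  8. substitute 't' -> 'r'  (+1)
Edit distance = 7
Max length = max(5, 8) = 8
Similarity = 1 - 7/8
= 0.1250


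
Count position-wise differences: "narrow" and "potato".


Comparing character by character (same length = 6):
  Pos 0: 'n' vs 'p' !=
  Pos 1: 'a' vs 'o' !=
  Pos 2: 'r' vs 't' !=
  Pos 3: 'r' vs 'a' !=
  Pos 4: 'o' vs 't' !=
  Pos 5: 'w' vs 'o' !=
Hamming distance = 6


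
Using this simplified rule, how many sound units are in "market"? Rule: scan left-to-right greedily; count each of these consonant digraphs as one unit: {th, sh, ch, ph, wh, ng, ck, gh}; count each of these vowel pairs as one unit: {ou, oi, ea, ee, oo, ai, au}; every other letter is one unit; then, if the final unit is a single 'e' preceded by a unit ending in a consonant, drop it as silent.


Word: "market" (6 letters)
Left-to-right scan:
  [1] 'm' (letter)
  [2] 'a' (letter)
  [3] 'r' (letter)
  [4] 'k' (letter)
  [5] 'e' (letter)
  [6] 't' (letter)
Units from scan: 6
Sound units = 6 units


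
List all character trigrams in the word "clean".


Word: "clean" (length 5)
Number of trigrams = 5 - 3 + 1 = 3
  Position 0: "cle"
  Position 1: "lea"
  Position 2: "ean"
Trigrams = "cle", "lea", "ean"


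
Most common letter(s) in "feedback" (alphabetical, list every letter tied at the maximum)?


Word: "feedback"
Letter counts:
  'a': 1
  'b': 1
  'c': 1
  'd': 1
  'e': 2
  'f': 1
  'k': 1
Maximum count = 2
Most frequent = 'e' (2 times each)


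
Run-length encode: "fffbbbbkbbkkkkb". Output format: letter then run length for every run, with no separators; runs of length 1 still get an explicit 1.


String: "fffbbbbkbbkkkkb"
Scanning for consecutive runs:
  'f' x 3
  'b' x 4
  'k' x 1
  'b' x 2
  'k' x 4
  'b' x 1
RLE = "f3b4k1b2k4b1"


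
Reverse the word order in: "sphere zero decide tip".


Original: "sphere zero decide tip"
Words (1..n): sphere | zero | decide | tip
Reversed (n..1): tip | decide | zero | sphere
Result = "tip decide zero sphere"


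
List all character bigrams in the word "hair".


Word: "hair" (length 4)
Number of bigrams = 4 - 2 + 1 = 3
  Position 0: "ha"
  Position 1: "ai"
  Position 2: "ir"
Bigrams = "ha", "ai", "ir"


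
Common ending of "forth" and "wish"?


Word 1: "forth"
Word 2: "wish"
Comparing from end:
  Pos -1: 'h' == 'h'
  Pos -2: 't' != 's' (stop)
LCS = "h" (length 1)


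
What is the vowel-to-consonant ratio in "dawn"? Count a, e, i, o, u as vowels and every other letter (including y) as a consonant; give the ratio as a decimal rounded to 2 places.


Word: "dawn"
Vowels (a,e,i,o,u): 1
Consonants: 3
Ratio = 1/3
= 0.33


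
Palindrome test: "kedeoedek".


Word: "kedeoedek"
Reversed: "kedeoedek"
Forward == Backward? kedeoedek == kedeoedek
Palindrome = Yes


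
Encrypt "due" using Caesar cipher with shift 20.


Word: "due"
Shift: 20
Each letter → (letter + shift) mod 26:
  'd' (3) + 20 = 23 → 'x'
  'u' (20) + 20 = 14 → 'o'
  'e' (4) + 20 = 24 → 'y'
Result = "xoy"


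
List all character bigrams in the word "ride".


Word: "ride" (length 4)
Number of bigrams = 4 - 2 + 1 = 3
  Position 0: "ri"
  Position 1: "id"
  Position 2: "de"
Bigrams = "ri", "id", "de"


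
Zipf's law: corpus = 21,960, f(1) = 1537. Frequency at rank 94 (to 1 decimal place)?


Zipf's law: f(r) = f(1) / r
f(1) = 1537
f(94) = 1537 / 94
= 16.4 occurrences


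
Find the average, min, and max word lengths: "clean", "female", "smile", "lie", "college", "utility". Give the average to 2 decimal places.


Lengths: "clean"=5, "female"=6, "smile"=5, "lie"=3, "college"=7, "utility"=7
Sum = 33, Count = 6
Average = 33/6 = 5.50
= avg=5.50, min=3, max=7


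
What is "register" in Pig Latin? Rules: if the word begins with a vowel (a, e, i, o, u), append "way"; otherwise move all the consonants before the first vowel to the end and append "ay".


Word: "register"
Starts with consonant(s) → move to end, add 'ay'
Consonant cluster: "r"
Pig Latin = "egisterray"


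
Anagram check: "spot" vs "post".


Word 1: "spot" → sorted: opst
Word 2: "post" → sorted: opst
Same letters? opst == opst
Anagram = Yes


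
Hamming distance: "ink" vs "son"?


Comparing character by character (same length = 3):
  Pos 0: 'i' vs 's' !=
  Pos 1: 'n' vs 'o' !=
  Pos 2: 'k' vs 'n' !=
Hamming distance = 3


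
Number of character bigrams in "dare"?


Word: "dare" (length 4)
Number of 2-grams = length - 2 + 1 = 4 - 2 + 1
= 3


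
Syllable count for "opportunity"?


Word: "opportunity"
Syllable breakdown: op-por-tu-ni-ty
Counting: 5 parts
= 5 syllables


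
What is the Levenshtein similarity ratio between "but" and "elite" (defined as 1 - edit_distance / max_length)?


Word 1: "but" (length 3)
Word 2: "elite" (length 5)
One optimal edit sequence:
  1. insert 'e'  (+1)
  2. substitute 'b' -> 'l'  (+1)
  3. substitute 'u' -> 'i'  (+1)
  4. keep 't'
  5. insert 'e'  (+1)
Edit distance = 4
Max length = max(3, 5) = 5
Similarity = 1 - 4/5
= 0.2000


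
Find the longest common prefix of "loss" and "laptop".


Word 1: "loss"
Word 2: "laptop"
Comparing from start:
  Pos 0: 'l' == 'l'
  Pos 1: 'o' != 'a' (stop)
LCP = "l" (length 1)


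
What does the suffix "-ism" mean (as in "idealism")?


Suffix: -ism
Example: idealism = ideal + -ism
Meaning = belief / practice


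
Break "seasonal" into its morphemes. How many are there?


Word: "seasonal"
Morphemes: season / -al
Each morpheme carries meaning
= 2 morphemes


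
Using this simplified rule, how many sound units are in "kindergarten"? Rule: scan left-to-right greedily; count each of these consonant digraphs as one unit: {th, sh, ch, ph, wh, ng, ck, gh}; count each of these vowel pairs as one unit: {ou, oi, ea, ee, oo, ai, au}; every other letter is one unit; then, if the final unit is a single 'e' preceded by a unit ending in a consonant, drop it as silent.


Word: "kindergarten" (12 letters)
Left-to-right scan:
  1. 'k' (letter)
  2. 'i' (letter)
  3. 'n' (letter)
  4. 'd' (letter)
  5. 'e' (letter)
  6. 'r' (letter)
  7. 'g' (letter)
  8. 'a' (letter)
  9. 'r' (letter)
  10. 't' (letter)
  11. 'e' (letter)
  12. 'n' (letter)
Units from scan: 12
Sound units = 12 units


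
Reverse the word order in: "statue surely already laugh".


Original: "statue surely already laugh"
Words (1..n): statue | surely | already | laugh
Reversed (n..1): laugh | already | surely | statue
Result = "laugh already surely statue"


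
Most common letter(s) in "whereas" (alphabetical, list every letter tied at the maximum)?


Word: "whereas"
Letter counts:
  'a': 1
  'e': 2
  'h': 1
  'r': 1
  's': 1
  'w': 1
Maximum count = 2
Most frequent = 'e' (2 times each)


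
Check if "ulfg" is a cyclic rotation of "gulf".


Word: "gulf", Candidate: "ulfg"
Method: check if candidate is substring of word+word
"gulfgulf" contains "ulfg"? Yes
Is rotation = Yes


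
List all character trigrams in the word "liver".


Word: "liver" (length 5)
Number of trigrams = 5 - 3 + 1 = 3
  Position 0: "liv"
  Position 1: "ive"
  Position 2: "ver"
Trigrams = "liv", "ive", "ver"


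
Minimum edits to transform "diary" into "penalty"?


Word 1: "diary" (length 5)
Word 2: "penalty" (length 7)
One optimal edit sequence (insert/delete/substitute each cost 1):
  1. insert 'p'  (+1)
  2. substitute 'd' -> 'e'  (+1)
  3. substitute 'i' -> 'n'  (+1)
  4. keep 'a'
  5. insert 'l'  (+1)
  6. substitute 'r' -> 't'  (+1)
  7. keep 'y'
Total edit operations: 5
Edit distance = 5


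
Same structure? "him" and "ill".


Pattern of "him": [0, 1, 2]
Pattern of "ill": [0, 1, 1]
Patterns do not match
Same pattern = No


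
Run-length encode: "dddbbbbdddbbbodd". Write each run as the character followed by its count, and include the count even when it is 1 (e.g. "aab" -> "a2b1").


String: "dddbbbbdddbbbodd"
Scanning for consecutive runs:
  'd' x 3
  'b' x 4
  'd' x 3
  'b' x 3
  'o' x 1
  'd' x 2
RLE = "d3b4d3b3o1d2"


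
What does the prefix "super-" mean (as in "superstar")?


Prefix: super-
Example: superstar (super- + star)
Meaning = above / beyond


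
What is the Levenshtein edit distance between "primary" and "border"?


Word 1: "primary" (length 7)
Word 2: "border" (length 6)
One optimal edit sequence (insert/delete/substitute each cost 1):
  1. substitute 'p' -> 'b'  (+1)
  2. substitute 'r' -> 'o'  (+1)
  3. substitute 'i' -> 'r'  (+1)
  4. substitute 'm' -> 'd'  (+1)
  5. substitute 'a' -> 'e'  (+1)
  6. keep 'r'
  7. delete 'y'  (+1)
Total edit operations: 6
Edit distance = 6


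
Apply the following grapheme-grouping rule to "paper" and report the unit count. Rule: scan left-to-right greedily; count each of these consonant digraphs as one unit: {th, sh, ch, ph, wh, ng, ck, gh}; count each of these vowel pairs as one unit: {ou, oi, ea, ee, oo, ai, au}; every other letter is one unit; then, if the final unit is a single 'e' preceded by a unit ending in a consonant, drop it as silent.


Word: "paper" (5 letters)
Left-to-right scan:
  1. 'p' (letter)
  2. 'a' (letter)
  3. 'p' (letter)
  4. 'e' (letter)
  5. 'r' (letter)
Units from scan: 5
Sound units = 5 units


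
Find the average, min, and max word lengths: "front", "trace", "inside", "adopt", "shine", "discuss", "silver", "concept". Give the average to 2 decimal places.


Lengths: "front"=5, "trace"=5, "inside"=6, "adopt"=5, "shine"=5, "discuss"=7, "silver"=6, "concept"=7
Sum = 46, Count = 8
Average = 46/8 = 5.75
= avg=5.75, min=5, max=7


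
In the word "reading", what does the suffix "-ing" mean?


Suffix: -ing
As in: reading -> read + -ing
Meaning = present participle


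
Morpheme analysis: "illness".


Word: "illness"
Morphemes: ill | -ness
Each morpheme carries meaning
= 2 morphemes


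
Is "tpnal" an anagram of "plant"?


Word 1: "plant" → sorted: alnpt
Word 2: "tpnal" → sorted: alnpt
Same letters? alnpt == alnpt
Anagram = Yes


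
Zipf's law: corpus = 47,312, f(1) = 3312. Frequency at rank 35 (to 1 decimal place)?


Zipf's law: f(r) = f(1) / r
f(1) = 3312
f(35) = 3312 / 35
= 94.6 occurrences


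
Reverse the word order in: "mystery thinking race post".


Original: "mystery thinking race post"
Words (1..n): mystery | thinking | race | post
Reversed (n..1): post | race | thinking | mystery
Result = "post race thinking mystery"


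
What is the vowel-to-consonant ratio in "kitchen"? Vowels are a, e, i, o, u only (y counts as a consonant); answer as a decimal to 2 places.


Word: "kitchen"
Vowels (a,e,i,o,u): 2
Consonants: 5
Ratio = 2/5
= 0.40


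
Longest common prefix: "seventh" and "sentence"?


Word 1: "seventh"
Word 2: "sentence"
Comparing from start:
  Pos 0: 's' == 's'
  Pos 1: 'e' == 'e'
  Pos 2: 'v' != 'n' (stop)
LCP = "se" (length 2)


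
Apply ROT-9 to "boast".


Word: "boast"
Shift: 9
Each letter → (letter + shift) mod 26:
  'b' (1) + 9 = 10 → 'k'
  'o' (14) + 9 = 23 → 'x'
  'a' (0) + 9 = 9 → 'j'
  's' (18) + 9 = 1 → 'b'
  't' (19) + 9 = 2 → 'c'
Result = "kxjbc"


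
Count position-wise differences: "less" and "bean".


Comparing character by character (same length = 4):
  Pos 0: 'l' vs 'b' !=
  Pos 1: 'e' vs 'e' =
  Pos 2: 's' vs 'a' !=
  Pos 3: 's' vs 'n' !=
Hamming distance = 3


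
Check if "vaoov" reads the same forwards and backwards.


Word: "vaoov"
Reversed: "vooav"
Forward == Backward? vaoov != vooav
Palindrome = No


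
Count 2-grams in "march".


Word: "march" (length 5)
Number of 2-grams = length - 2 + 1 = 5 - 2 + 1
= 4


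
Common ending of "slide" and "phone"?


Word 1: "slide"
Word 2: "phone"
Comparing from end:
  Pos -1: 'e' == 'e'
  Pos -2: 'd' != 'n' (stop)
LCS = "e" (length 1)


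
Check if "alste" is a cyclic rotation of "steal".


Word: "steal", Candidate: "alste"
Method: check if candidate is substring of word+word
"stealsteal" contains "alste"? Yes
Is rotation = Yes


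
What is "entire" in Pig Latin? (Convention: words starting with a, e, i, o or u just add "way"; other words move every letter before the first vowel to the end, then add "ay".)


Word: "entire"
Starts with vowel → add 'way'
Pig Latin = "entireway"


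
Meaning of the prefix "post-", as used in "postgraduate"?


Prefix: post-
Example: postgraduate (post- + graduate)
Meaning = after


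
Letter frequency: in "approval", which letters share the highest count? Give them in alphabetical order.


Word: "approval"
Letter counts:
  'a': 2
  'l': 1
  'o': 1
  'p': 2
  'r': 1
  'v': 1
Maximum count = 2
Most frequent = 'a', 'p' (2 times each)


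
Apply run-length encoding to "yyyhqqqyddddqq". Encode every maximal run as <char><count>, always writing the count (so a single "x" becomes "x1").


String: "yyyhqqqyddddqq"
Scanning for consecutive runs:
  'y' x 3
  'h' x 1
  'q' x 3
  'y' x 1
  'd' x 4
  'q' x 2
RLE = "y3h1q3y1d4q2"


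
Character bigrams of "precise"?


Word: "precise" (length 7)
Number of bigrams = 7 - 2 + 1 = 6
  Position 0: "pr"
  Position 1: "re"
  Position 2: "ec"
  Position 3: "ci"
  Position 4: "is"
  Position 5: "se"
Bigrams = "pr", "re", "ec", "ci", "is", "se"


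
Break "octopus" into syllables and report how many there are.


Word: "octopus"
Syllable breakdown: oc · to · pus
Counting: 3 parts
= 3 syllables


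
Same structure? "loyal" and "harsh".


Pattern of "loyal": [0, 1, 2, 3, 0]
Pattern of "harsh": [0, 1, 2, 3, 0]
Patterns match
Same pattern = Yes


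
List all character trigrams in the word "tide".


Word: "tide" (length 4)
Number of trigrams = 4 - 3 + 1 = 2
  Position 0: "tid"
  Position 1: "ide"
Trigrams = "tid", "ide"


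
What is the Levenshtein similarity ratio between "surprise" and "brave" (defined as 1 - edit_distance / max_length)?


Word 1: "surprise" (length 8)
Word 2: "brave" (length 5)
One optimal edit sequence:
  1. delete 's'  (+1)
  2. delete 'u'  (+1)
  3. delete 'r'  (+1)
  4. substitute 'p' -> 'b'  (+1)
  5. keep 'r'
  6. substitute 'i' -> 'a'  (+1)
  7. substitute 's' -> 'v'  (+1)
  8. keep 'e'
Edit distance = 6
Max length = max(8, 5) = 8
Similarity = 1 - 6/8
= 0.2500


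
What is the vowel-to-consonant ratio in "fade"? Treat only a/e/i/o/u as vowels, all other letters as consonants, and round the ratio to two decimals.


Word: "fade"
Vowels (a,e,i,o,u): 2
Consonants: 2
Ratio = 2/2
= 1.00


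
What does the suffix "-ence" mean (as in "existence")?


Suffix: -ence
Example: existence (exist + -ence)
Meaning = state of


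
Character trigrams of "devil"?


Word: "devil" (length 5)
Number of trigrams = 5 - 3 + 1 = 3
  Position 0: "dev"
  Position 1: "evi"
  Position 2: "vil"
Trigrams = "dev", "evi", "vil"


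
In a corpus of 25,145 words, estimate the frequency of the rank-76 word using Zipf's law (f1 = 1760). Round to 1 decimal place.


Zipf's law: f(r) = f(1) / r
f(1) = 1760
f(76) = 1760 / 76
= 23.2 occurrences


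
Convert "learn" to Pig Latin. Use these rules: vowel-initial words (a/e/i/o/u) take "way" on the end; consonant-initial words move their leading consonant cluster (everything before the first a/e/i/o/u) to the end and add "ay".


Word: "learn"
Starts with consonant(s) → move to end, add 'ay'
Consonant cluster: "l"
Pig Latin = "earnlay"


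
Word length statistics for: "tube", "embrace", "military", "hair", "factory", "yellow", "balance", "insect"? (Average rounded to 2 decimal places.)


Lengths: "tube"=4, "embrace"=7, "military"=8, "hair"=4, "factory"=7, "yellow"=6, "balance"=7, "insect"=6
Sum = 49, Count = 8
Average = 49/8 = 6.13
= avg=6.13, min=4, max=8


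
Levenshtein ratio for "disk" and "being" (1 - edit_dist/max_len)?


Word 1: "disk" (length 4)
Word 2: "being" (length 5)
One optimal edit sequence:
  1. insert 'b'  (+1)
  2. substitute 'd' -> 'e'  (+1)
  3. keep 'i'
  4. substitute 's' -> 'n'  (+1)
  5. substitute 'k' -> 'g'  (+1)
Edit distance = 4
Max length = max(4, 5) = 5
Similarity = 1 - 4/5
= 0.2000


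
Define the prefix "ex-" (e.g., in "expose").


Prefix: ex-
Example: expose = ex- + pose
Meaning = out / former


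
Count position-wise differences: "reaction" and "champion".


Comparing character by character (same length = 8):
  Pos 0: 'r' vs 'c' !=
  Pos 1: 'e' vs 'h' !=
  Pos 2: 'a' vs 'a' =
  Pos 3: 'c' vs 'm' !=
  Pos 4: 't' vs 'p' !=
  Pos 5: 'i' vs 'i' =
  Pos 6: 'o' vs 'o' =
  Pos 7: 'n' vs 'n' =
Hamming distance = 4


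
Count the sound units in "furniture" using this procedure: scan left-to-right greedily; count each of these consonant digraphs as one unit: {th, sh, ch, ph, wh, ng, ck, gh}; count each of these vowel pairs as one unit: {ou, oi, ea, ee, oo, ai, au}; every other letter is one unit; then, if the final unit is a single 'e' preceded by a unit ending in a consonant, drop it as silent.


Word: "furniture" (9 letters)
Left-to-right scan:
  1. 'f' (letter)
  2. 'u' (letter)
  3. 'r' (letter)
  4. 'n' (letter)
  5. 'i' (letter)
  6. 't' (letter)
  7. 'u' (letter)
  8. 'r' (letter)
  9. 'e' (letter)
Units from scan: 9
Final unit is 'e' after a consonant -> drop as silent (-1)
Sound units = 8 units


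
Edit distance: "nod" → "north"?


Word 1: "nod" (length 3)
Word 2: "north" (length 5)
One optimal edit sequence (insert/delete/substitute each cost 1):
  1. keep 'n'
  2. keep 'o'
  3. insert 'r'  (+1)
  4. insert 't'  (+1)
  5. substitute 'd' -> 'h'  (+1)
Total edit operations: 3
Edit distance = 3


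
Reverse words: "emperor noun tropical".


Original: "emperor noun tropical"
Words (1..n): emperor | noun | tropical
Reversed (n..1): tropical | noun | emperor
Result = "tropical noun emperor"


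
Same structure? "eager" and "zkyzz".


Pattern of "eager": [0, 1, 2, 0, 3]
Pattern of "zkyzz": [0, 1, 2, 0, 0]
Patterns do not match
Same pattern = No


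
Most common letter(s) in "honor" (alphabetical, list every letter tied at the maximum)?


Word: "honor"
Letter counts:
  'h': 1
  'n': 1
  'o': 2
  'r': 1
Maximum count = 2
Most frequent = 'o' (2 times each)


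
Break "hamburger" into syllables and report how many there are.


Word: "hamburger"
Syllable breakdown: ham / bur / ger
Counting: 3 parts
= 3 syllables


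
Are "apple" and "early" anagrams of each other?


Word 1: "apple" → sorted: aelpp
Word 2: "early" → sorted: aelry
Same letters? aelpp != aelry
Anagram = No


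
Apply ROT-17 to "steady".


Word: "steady"
Shift: 17
Each letter → (letter + shift) mod 26:
  's' (18) + 17 = 9 → 'j'
  't' (19) + 17 = 10 → 'k'
  'e' (4) + 17 = 21 → 'v'
  'a' (0) + 17 = 17 → 'r'
  'd' (3) + 17 = 20 → 'u'
  'y' (24) + 17 = 15 → 'p'
Result = "jkvrup"


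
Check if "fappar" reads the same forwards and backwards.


Word: "fappar"
Reversed: "rappaf"
Forward == Backward? fappar != rappaf
Palindrome = No


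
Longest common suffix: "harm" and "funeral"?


Word 1: "harm"
Word 2: "funeral"
Comparing from end:
  Pos -1: 'm' != 'l' (stop)
LCS = "" (length 0)


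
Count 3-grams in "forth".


Word: "forth" (length 5)
Number of 3-grams = length - 3 + 1 = 5 - 3 + 1
= 3


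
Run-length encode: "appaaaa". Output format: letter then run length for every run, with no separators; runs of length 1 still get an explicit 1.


String: "appaaaa"
Scanning for consecutive runs:
  'a' x 1
  'p' x 2
  'a' x 4
RLE = "a1p2a4"


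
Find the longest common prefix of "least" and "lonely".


Word 1: "least"
Word 2: "lonely"
Comparing from start:
  Pos 0: 'l' == 'l'
  Pos 1: 'e' != 'o' (stop)
LCP = "l" (length 1)


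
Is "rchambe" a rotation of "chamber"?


Word: "chamber", Candidate: "rchambe"
Method: check if candidate is substring of word+word
"chamberchamber" contains "rchambe"? Yes
Is rotation = Yes


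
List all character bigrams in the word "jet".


Word: "jet" (length 3)
Number of bigrams = 3 - 2 + 1 = 2
  Position 0: "je"
  Position 1: "et"
Bigrams = "je", "et"


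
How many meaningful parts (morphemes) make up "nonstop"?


Word: "nonstop"
Morphemes: non- | stop
Each morpheme carries meaning
= 2 morphemes


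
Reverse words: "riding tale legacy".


Original: "riding tale legacy"
Words (1..n): riding | tale | legacy
Reversed (n..1): legacy | tale | riding
Result = "legacy tale riding"


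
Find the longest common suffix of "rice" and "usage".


Word 1: "rice"
Word 2: "usage"
Comparing from end:
  Pos -1: 'e' == 'e'
  Pos -2: 'c' != 'g' (stop)
LCS = "e" (length 1)


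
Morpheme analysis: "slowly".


Word: "slowly"
Morphemes: slow + -ly
Each morpheme carries meaning
= 2 morphemes


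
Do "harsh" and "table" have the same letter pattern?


Pattern of "harsh": [0, 1, 2, 3, 0]
Pattern of "table": [0, 1, 2, 3, 4]
Patterns do not match
Same pattern = No


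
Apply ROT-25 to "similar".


Word: "similar"
Shift: 25
Each letter → (letter + shift) mod 26:
  's' (18) + 25 = 17 → 'r'
  'i' (8) + 25 = 7 → 'h'
  'm' (12) + 25 = 11 → 'l'
  'i' (8) + 25 = 7 → 'h'
  'l' (11) + 25 = 10 → 'k'
  'a' (0) + 25 = 25 → 'z'
  'r' (17) + 25 = 16 → 'q'
Result = "rhlhkzq"


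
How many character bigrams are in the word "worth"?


Word: "worth" (length 5)
Number of 2-grams = length - 2 + 1 = 5 - 2 + 1
= 4


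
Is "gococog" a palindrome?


Word: "gococog"
Reversed: "gococog"
Forward == Backward? gococog == gococog
Palindrome = Yes


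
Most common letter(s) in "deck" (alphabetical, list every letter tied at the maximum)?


Word: "deck"
Letter counts:
  'c': 1
  'd': 1
  'e': 1
  'k': 1
Maximum count = 1
Most frequent = 'c', 'd', 'e', 'k' (1 time each)


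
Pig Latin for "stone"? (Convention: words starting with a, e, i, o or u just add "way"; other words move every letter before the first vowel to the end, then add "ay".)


Word: "stone"
Starts with consonant(s) → move to end, add 'ay'
Consonant cluster: "st"
Pig Latin = "onestay"


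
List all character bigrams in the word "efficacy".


Word: "efficacy" (length 8)
Number of bigrams = 8 - 2 + 1 = 7
  Position 0: "ef"
  Position 1: "ff"
  Position 2: "fi"
  Position 3: "ic"
  Position 4: "ca"
  Position 5: "ac"
  Position 6: "cy"
Bigrams = "ef", "ff", "fi", "ic", "ca", "ac", "cy"


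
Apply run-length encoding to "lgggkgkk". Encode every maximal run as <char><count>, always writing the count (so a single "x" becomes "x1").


String: "lgggkgkk"
Scanning for consecutive runs:
  'l' x 1
  'g' x 3
  'k' x 1
  'g' x 1
  'k' x 2
RLE = "l1g3k1g1k2"


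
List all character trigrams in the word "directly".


Word: "directly" (length 8)
Number of trigrams = 8 - 3 + 1 = 6
  Position 0: "dir"
  Position 1: "ire"
  Position 2: "rec"
  Position 3: "ect"
  Position 4: "ctl"
  Position 5: "tly"
Trigrams = "dir", "ire", "rec", "ect", "ctl", "tly"


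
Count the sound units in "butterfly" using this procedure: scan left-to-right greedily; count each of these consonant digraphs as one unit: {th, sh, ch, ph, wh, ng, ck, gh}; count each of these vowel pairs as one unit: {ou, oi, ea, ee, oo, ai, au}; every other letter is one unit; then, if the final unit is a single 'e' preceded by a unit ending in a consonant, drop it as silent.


Word: "butterfly" (9 letters)
Left-to-right scan:
  (1) 'b' (letter)
  (2) 'u' (letter)
  (3) 't' (letter)
  (4) 't' (letter)
  (5) 'e' (letter)
  (6) 'r' (letter)
  (7) 'f' (letter)
  (8) 'l' (letter)
  (9) 'y' (letter)
Units from scan: 9
Sound units = 9 units


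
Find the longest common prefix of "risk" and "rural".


Word 1: "risk"
Word 2: "rural"
Comparing from start:
  Pos 0: 'r' == 'r'
  Pos 1: 'i' != 'u' (stop)
LCP = "r" (length 1)


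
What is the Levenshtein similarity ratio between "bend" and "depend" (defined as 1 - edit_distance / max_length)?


Word 1: "bend" (length 4)
Word 2: "depend" (length 6)
One optimal edit sequence:
  1. insert 'd'  (+1)
  2. insert 'e'  (+1)
  3. substitute 'b' -> 'p'  (+1)
  4. keep 'e'
  5. keep 'n'
  6. keep 'd'
Edit distance = 3
Max length = max(4, 6) = 6
Similarity = 1 - 3/6
= 0.5000


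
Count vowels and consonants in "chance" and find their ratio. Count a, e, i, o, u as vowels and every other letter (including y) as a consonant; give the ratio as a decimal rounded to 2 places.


Word: "chance"
Vowels (a,e,i,o,u): 2
Consonants: 4
Ratio = 2/4
= 0.50


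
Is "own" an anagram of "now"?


Word 1: "now" → sorted: now
Word 2: "own" → sorted: now
Same letters? now == now
Anagram = Yes
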